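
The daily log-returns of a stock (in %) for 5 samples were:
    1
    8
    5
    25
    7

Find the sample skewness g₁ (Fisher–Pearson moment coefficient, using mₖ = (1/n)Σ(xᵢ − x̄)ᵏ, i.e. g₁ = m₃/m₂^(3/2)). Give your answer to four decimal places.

x̄ = (1 + 8 + 5 + 25 + 7) / 5 = 9.2000
deviations (xᵢ − x̄): -8.2000, -1.2000, -4.2000, 15.8000, -2.2000
Σ(xᵢ − x̄)² = 340.8000 ⇒ m₂ = 340.8000/5 = 68.16000
Σ(xᵢ − x̄)³ = 3306.4800 ⇒ m₃ = 3306.4800/5 = 661.29600
m₂^(3/2) = 68.16000^(1.5) = 562.72262
g₁ = m₃ / m₂^(3/2) = 661.29600 / 562.72262 ≈ 1.1752

1.1752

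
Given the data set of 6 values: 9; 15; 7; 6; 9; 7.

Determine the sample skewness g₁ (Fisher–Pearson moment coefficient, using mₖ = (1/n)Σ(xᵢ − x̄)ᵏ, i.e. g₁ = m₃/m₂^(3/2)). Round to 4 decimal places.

1.2721

x̄ = (9 + 15 + 7 + 6 + 9 + 7) / 6 = 8.8333
deviations (xᵢ − x̄): 0.1667, 6.1667, -1.8333, -2.8333, 0.1667, -1.8333
Σ(xᵢ − x̄)² = 52.8333 ⇒ m₂ = 52.8333/6 = 8.80556
Σ(xᵢ − x̄)³ = 199.4444 ⇒ m₃ = 199.4444/6 = 33.24074
m₂^(3/2) = 8.80556^(1.5) = 26.12974
g₁ = m₃ / m₂^(3/2) = 33.24074 / 26.12974 ≈ 1.2721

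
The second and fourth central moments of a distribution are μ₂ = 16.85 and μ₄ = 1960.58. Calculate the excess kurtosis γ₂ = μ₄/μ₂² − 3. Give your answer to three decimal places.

μ₂² = 16.85² = 283.92250
μ₄/μ₂² = 1960.58 / 283.92250 = 6.90534
γ₂ = 6.90534 − 3 ≈ 3.905

3.905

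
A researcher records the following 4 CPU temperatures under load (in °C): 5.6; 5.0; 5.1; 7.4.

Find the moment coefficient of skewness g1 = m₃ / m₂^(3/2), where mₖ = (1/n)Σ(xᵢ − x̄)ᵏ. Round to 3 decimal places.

x̄ = (5.6 + 5.0 + 5.1 + 7.4) / 4 = 5.7750
deviations (xᵢ − x̄): -0.1750, -0.7750, -0.6750, 1.6250
Σ(xᵢ − x̄)² = 3.7275 ⇒ m₂ = 3.7275/4 = 0.93188
Σ(xᵢ − x̄)³ = 3.5126 ⇒ m₃ = 3.5126/4 = 0.87816
m₂^(3/2) = 0.93188^(1.5) = 0.89957
g1 = m₃ / m₂^(3/2) = 0.87816 / 0.89957 ≈ 0.976

0.976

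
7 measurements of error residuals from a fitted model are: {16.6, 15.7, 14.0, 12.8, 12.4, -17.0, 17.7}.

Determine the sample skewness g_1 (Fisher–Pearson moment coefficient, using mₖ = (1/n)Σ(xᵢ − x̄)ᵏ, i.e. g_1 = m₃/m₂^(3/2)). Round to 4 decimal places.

x̄ = (16.6 + 15.7 + 14.0 + 12.8 + 12.4 - 17.0 + 17.7) / 7 = 10.3143
deviations (xᵢ − x̄): 6.2857, 5.3857, 3.6857, 2.4857, 2.0857, -27.3143, 7.3857
Σ(xᵢ − x̄)² = 893.2486 ⇒ m₂ = 893.2486/7 = 127.60694
Σ(xᵢ − x̄)³ = -19496.4251 ⇒ m₃ = -19496.4251/7 = -2785.20359
m₂^(3/2) = 127.60694^(1.5) = 1441.48934
g_1 = m₃ / m₂^(3/2) = -2785.20359 / 1441.48934 ≈ -1.9322

-1.9322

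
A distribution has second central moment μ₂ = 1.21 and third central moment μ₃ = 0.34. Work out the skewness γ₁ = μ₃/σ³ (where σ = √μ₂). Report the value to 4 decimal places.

σ = √μ₂ = √1.21 = 1.10000
σ³ = μ₂^(3/2) = 1.33100
γ₁ = μ₃/σ³ = 0.34 / 1.33100 ≈ 0.2554

0.2554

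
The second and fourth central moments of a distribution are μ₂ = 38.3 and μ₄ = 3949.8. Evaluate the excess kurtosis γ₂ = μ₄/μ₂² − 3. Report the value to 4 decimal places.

μ₂² = 38.3² = 1466.89000
μ₄/μ₂² = 3949.8 / 1466.89000 = 2.69264
γ₂ = 2.69264 − 3 ≈ -0.3074

-0.3074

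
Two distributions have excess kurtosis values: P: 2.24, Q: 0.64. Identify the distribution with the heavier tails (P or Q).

Higher excess kurtosis ⇒ heavier tails relative to the normal distribution.
2.24 vs 0.64: the larger is 2.24, so P has heavier tails.

P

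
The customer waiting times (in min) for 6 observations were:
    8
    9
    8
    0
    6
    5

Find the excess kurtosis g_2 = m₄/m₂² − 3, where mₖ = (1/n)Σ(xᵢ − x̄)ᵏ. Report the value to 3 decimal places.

-0.099

x̄ = 6.0000
Σ(xᵢ − x̄)² = 54.0000 ⇒ m₂ = 9.00000
Σ(xᵢ − x̄)⁴ = 1410.0000 ⇒ m₄ = 235.00000
m₂² = 81.00000
g_2 = m₄/m₂² − 3 = 2.90123 − 3 ≈ -0.099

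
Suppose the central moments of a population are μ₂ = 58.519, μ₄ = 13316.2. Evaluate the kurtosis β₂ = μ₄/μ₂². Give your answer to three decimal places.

3.889

μ₂² = 58.519² = 3424.47336
μ₄/μ₂² = 13316.2 / 3424.47336 = 3.88854
β₂ ≈ 3.889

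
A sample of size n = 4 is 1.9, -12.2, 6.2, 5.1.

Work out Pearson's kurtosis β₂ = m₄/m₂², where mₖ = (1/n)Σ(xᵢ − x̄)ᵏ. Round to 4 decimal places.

2.2021

x̄ = 0.2500
Σ(xᵢ − x̄)² = 216.6500 ⇒ m₂ = 54.16250
Σ(xᵢ − x̄)⁴ = 25839.8320 ⇒ m₄ = 6459.95801
m₂² = 2933.57641
β₂ = m₄/m₂² = 6459.95801 / 2933.57641 ≈ 2.2021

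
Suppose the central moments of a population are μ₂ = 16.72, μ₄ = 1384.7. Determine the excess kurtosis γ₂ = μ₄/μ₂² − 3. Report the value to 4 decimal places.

1.9532

μ₂² = 16.72² = 279.55840
μ₄/μ₂² = 1384.7 / 279.55840 = 4.95317
γ₂ = 4.95317 − 3 ≈ 1.9532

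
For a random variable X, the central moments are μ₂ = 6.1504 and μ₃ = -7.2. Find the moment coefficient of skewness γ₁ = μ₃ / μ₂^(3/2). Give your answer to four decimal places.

σ = √μ₂ = √6.1504 = 2.48000
σ³ = μ₂^(3/2) = 15.25299
γ₁ = μ₃/σ³ = -7.2 / 15.25299 ≈ -0.4720

-0.4720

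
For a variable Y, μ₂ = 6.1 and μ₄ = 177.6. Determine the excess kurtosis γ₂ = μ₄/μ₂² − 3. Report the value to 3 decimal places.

μ₂² = 6.1² = 37.21000
μ₄/μ₂² = 177.6 / 37.21000 = 4.77291
γ₂ = 4.77291 − 3 ≈ 1.773

1.773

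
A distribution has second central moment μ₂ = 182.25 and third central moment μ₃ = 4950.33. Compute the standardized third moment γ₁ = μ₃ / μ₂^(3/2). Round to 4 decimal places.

2.0120

σ = √μ₂ = √182.25 = 13.50000
σ³ = μ₂^(3/2) = 2460.37500
γ₁ = μ₃/σ³ = 4950.33 / 2460.37500 ≈ 2.0120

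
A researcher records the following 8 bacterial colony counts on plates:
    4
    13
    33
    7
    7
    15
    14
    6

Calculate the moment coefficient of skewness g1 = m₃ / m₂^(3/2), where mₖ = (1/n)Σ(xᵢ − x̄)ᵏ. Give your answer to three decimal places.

x̄ = (4 + 13 + 33 + 7 + 7 + 15 + 14 + 6) / 8 = 12.3750
deviations (xᵢ − x̄): -8.3750, 0.6250, 20.6250, -5.3750, -5.3750, 2.6250, 1.6250, -6.3750
Σ(xᵢ − x̄)² = 603.8750 ⇒ m₂ = 603.8750/8 = 75.48438
Σ(xᵢ − x̄)³ = 7639.2188 ⇒ m₃ = 7639.2188/8 = 954.90234
m₂^(3/2) = 75.48438^(1.5) = 655.82142
g1 = m₃ / m₂^(3/2) = 954.90234 / 655.82142 ≈ 1.456

1.456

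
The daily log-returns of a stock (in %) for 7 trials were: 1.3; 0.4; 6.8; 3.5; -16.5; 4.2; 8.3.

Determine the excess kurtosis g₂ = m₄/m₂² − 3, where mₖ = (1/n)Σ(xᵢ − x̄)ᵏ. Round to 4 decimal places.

x̄ = 1.1429
Σ(xᵢ − x̄)² = 409.9771 ⇒ m₂ = 58.56816
Σ(xᵢ − x̄)⁴ = 100655.9709 ⇒ m₄ = 14379.42441
m₂² = 3430.22975
g₂ = m₄/m₂² − 3 = 4.19197 − 3 ≈ 1.1920

1.1920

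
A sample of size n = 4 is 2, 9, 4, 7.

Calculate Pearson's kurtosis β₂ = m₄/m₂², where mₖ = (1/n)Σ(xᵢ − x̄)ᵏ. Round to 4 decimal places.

1.4756

x̄ = 5.5000
Σ(xᵢ − x̄)² = 29.0000 ⇒ m₂ = 7.25000
Σ(xᵢ − x̄)⁴ = 310.2500 ⇒ m₄ = 77.56250
m₂² = 52.56250
β₂ = m₄/m₂² = 77.56250 / 52.56250 ≈ 1.4756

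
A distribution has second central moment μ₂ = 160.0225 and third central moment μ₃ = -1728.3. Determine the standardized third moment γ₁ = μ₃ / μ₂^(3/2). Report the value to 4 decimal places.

σ = √μ₂ = √160.0225 = 12.65000
σ³ = μ₂^(3/2) = 2024.28463
γ₁ = μ₃/σ³ = -1728.3 / 2024.28463 ≈ -0.8538

-0.8538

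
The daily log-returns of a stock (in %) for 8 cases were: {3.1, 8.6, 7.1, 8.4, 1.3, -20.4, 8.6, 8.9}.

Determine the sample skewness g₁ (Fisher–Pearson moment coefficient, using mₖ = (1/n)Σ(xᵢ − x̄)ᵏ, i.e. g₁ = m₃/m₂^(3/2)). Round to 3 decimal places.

x̄ = (3.1 + 8.6 + 7.1 + 8.4 + 1.3 - 20.4 + 8.6 + 8.9) / 8 = 3.2000
deviations (xᵢ − x̄): -0.1000, 5.4000, 3.9000, 5.2000, -1.9000, -23.6000, 5.4000, 5.7000
Σ(xᵢ − x̄)² = 693.6400 ⇒ m₂ = 693.6400/8 = 86.70500
Σ(xᵢ − x̄)³ = -12451.0680 ⇒ m₃ = -12451.0680/8 = -1556.38350
m₂^(3/2) = 86.70500^(1.5) = 807.35811
g₁ = m₃ / m₂^(3/2) = -1556.38350 / 807.35811 ≈ -1.928

-1.928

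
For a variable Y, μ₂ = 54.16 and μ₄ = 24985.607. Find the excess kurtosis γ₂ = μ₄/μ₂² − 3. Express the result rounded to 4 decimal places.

μ₂² = 54.16² = 2933.30560
μ₄/μ₂² = 24985.607 / 2933.30560 = 8.51790
γ₂ = 8.51790 − 3 ≈ 5.5179

5.5179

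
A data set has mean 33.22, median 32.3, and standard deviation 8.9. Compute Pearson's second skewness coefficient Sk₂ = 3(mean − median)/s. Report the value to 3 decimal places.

0.310

Sk₂ = 3(33.22 − 32.3) / 8.9 = 3 × 0.9200 / 8.9
    = 2.7600 / 8.9 ≈ 0.310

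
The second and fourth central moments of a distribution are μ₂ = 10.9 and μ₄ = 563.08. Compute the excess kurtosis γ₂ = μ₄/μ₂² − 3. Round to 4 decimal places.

μ₂² = 10.9² = 118.81000
μ₄/μ₂² = 563.08 / 118.81000 = 4.73933
γ₂ = 4.73933 − 3 ≈ 1.7393

1.7393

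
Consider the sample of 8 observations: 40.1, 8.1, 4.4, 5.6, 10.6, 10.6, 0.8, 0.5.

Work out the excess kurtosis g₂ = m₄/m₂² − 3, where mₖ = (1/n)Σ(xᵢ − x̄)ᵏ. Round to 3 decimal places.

x̄ = 10.0875
Σ(xᵢ − x̄)² = 1135.8888 ⇒ m₂ = 141.98609
Σ(xᵢ − x̄)⁴ = 828708.1801 ⇒ m₄ = 103588.52252
m₂² = 20160.05082
g₂ = m₄/m₂² − 3 = 5.13831 − 3 ≈ 2.138

2.138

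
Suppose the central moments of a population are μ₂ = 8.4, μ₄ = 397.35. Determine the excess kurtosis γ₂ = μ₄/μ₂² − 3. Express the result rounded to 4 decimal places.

2.6314

μ₂² = 8.4² = 70.56000
μ₄/μ₂² = 397.35 / 70.56000 = 5.63138
γ₂ = 5.63138 − 3 ≈ 2.6314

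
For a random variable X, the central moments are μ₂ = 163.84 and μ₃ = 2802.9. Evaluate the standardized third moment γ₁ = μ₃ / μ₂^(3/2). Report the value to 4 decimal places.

σ = √μ₂ = √163.84 = 12.80000
σ³ = μ₂^(3/2) = 2097.15200
γ₁ = μ₃/σ³ = 2802.9 / 2097.15200 ≈ 1.3365

1.3365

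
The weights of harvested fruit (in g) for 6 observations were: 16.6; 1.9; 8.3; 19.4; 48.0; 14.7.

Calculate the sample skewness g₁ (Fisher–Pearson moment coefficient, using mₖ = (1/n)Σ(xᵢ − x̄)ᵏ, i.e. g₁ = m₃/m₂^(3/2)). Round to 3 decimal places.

x̄ = (16.6 + 1.9 + 8.3 + 19.4 + 48.0 + 14.7) / 6 = 18.1500
deviations (xᵢ − x̄): -1.5500, -16.2500, -9.8500, 1.2500, 29.8500, -3.4500
Σ(xᵢ − x̄)² = 1267.9750 ⇒ m₂ = 1267.9750/6 = 211.32917
Σ(xᵢ − x̄)³ = 21307.5000 ⇒ m₃ = 21307.5000/6 = 3551.25000
m₂^(3/2) = 211.32917^(1.5) = 3072.12697
g₁ = m₃ / m₂^(3/2) = 3551.25000 / 3072.12697 ≈ 1.156

1.156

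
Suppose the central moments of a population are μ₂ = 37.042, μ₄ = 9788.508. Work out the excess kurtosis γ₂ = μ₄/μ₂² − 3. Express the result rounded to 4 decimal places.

μ₂² = 37.042² = 1372.10976
μ₄/μ₂² = 9788.508 / 1372.10976 = 7.13391
γ₂ = 7.13391 − 3 ≈ 4.1339

4.1339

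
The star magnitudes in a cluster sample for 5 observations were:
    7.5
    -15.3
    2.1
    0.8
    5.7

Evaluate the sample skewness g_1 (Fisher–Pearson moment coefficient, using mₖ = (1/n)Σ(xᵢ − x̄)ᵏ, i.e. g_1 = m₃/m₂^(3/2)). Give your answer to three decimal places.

-1.177

x̄ = (7.5 - 15.3 + 2.1 + 0.8 + 5.7) / 5 = 0.1600
deviations (xᵢ − x̄): 7.3400, -15.4600, 1.9400, 0.6400, 5.5400
Σ(xᵢ − x̄)² = 327.7520 ⇒ m₂ = 327.7520/5 = 65.55040
Σ(xᵢ − x̄)³ = -3122.0774 ⇒ m₃ = -3122.0774/5 = -624.41549
m₂^(3/2) = 65.55040^(1.5) = 530.71702
g_1 = m₃ / m₂^(3/2) = -624.41549 / 530.71702 ≈ -1.177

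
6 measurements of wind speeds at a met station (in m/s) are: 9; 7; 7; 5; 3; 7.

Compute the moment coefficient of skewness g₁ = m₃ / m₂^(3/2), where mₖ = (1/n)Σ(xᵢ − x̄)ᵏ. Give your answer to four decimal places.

x̄ = (9 + 7 + 7 + 5 + 3 + 7) / 6 = 6.3333
deviations (xᵢ − x̄): 2.6667, 0.6667, 0.6667, -1.3333, -3.3333, 0.6667
Σ(xᵢ − x̄)² = 21.3333 ⇒ m₂ = 21.3333/6 = 3.55556
Σ(xᵢ − x̄)³ = -19.5556 ⇒ m₃ = -19.5556/6 = -3.25926
m₂^(3/2) = 3.55556^(1.5) = 6.70442
g₁ = m₃ / m₂^(3/2) = -3.25926 / 6.70442 ≈ -0.4861

-0.4861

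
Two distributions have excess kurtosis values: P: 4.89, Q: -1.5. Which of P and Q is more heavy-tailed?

P

Higher excess kurtosis ⇒ heavier tails relative to the normal distribution.
4.89 vs -1.5: the larger is 4.89, so P has heavier tails. (P is leptokurtic — heavier-than-normal tails; the other is platykurtic.)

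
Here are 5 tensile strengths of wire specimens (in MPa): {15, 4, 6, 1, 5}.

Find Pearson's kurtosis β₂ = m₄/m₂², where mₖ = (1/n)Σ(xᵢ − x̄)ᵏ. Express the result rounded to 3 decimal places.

2.751

x̄ = 6.2000
Σ(xᵢ − x̄)² = 110.8000 ⇒ m₂ = 22.16000
Σ(xᵢ − x̄)⁴ = 6753.6160 ⇒ m₄ = 1350.72320
m₂² = 491.06560
β₂ = m₄/m₂² = 1350.72320 / 491.06560 ≈ 2.751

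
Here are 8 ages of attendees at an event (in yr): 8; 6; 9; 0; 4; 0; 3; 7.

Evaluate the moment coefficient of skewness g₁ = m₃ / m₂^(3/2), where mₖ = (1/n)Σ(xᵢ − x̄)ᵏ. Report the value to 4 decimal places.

-0.2365

x̄ = (8 + 6 + 9 + 0 + 4 + 0 + 3 + 7) / 8 = 4.6250
deviations (xᵢ − x̄): 3.3750, 1.3750, 4.3750, -4.6250, -0.6250, -4.6250, -1.6250, 2.3750
Σ(xᵢ − x̄)² = 83.8750 ⇒ m₂ = 83.8750/8 = 10.48438
Σ(xᵢ − x̄)³ = -64.2188 ⇒ m₃ = -64.2188/8 = -8.02734
m₂^(3/2) = 10.48438^(1.5) = 33.94797
g₁ = m₃ / m₂^(3/2) = -8.02734 / 33.94797 ≈ -0.2365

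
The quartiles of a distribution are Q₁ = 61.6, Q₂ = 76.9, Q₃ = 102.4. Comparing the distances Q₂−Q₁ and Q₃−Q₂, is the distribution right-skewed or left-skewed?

Q₂ − Q₁ = 15.3;  Q₃ − Q₂ = 25.5
Q₃ − Q₂ > Q₂ − Q₁ ⇒ the upper half is more spread out ⇒ right-skewed.

right-skewed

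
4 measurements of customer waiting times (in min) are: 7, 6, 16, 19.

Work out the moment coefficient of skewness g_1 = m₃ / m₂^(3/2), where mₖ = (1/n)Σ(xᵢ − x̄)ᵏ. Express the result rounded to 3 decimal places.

x̄ = (7 + 6 + 16 + 19) / 4 = 12.0000
deviations (xᵢ − x̄): -5.0000, -6.0000, 4.0000, 7.0000
Σ(xᵢ − x̄)² = 126.0000 ⇒ m₂ = 126.0000/4 = 31.50000
Σ(xᵢ − x̄)³ = 66.0000 ⇒ m₃ = 66.0000/4 = 16.50000
m₂^(3/2) = 31.50000^(1.5) = 176.79331
g_1 = m₃ / m₂^(3/2) = 16.50000 / 176.79331 ≈ 0.093

0.093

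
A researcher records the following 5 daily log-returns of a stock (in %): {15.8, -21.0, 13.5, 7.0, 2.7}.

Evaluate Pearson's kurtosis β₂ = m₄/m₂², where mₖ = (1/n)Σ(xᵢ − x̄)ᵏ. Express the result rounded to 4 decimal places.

2.6642

x̄ = 3.6000
Σ(xᵢ − x̄)² = 864.3800 ⇒ m₂ = 172.87600
Σ(xᵢ − x̄)⁴ = 398112.2210 ⇒ m₄ = 79622.44420
m₂² = 29886.11138
β₂ = m₄/m₂² = 79622.44420 / 29886.11138 ≈ 2.6642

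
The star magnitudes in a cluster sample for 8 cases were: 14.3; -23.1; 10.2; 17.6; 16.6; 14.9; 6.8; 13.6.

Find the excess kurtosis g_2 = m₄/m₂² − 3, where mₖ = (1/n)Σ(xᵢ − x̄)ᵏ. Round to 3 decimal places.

x̄ = 8.8625
Σ(xᵢ − x̄)² = 1252.3188 ⇒ m₂ = 156.53984
Σ(xᵢ − x̄)⁴ = 1055810.0134 ⇒ m₄ = 131976.25168
m₂² = 24504.72268
g_2 = m₄/m₂² − 3 = 5.38575 − 3 ≈ 2.386

2.386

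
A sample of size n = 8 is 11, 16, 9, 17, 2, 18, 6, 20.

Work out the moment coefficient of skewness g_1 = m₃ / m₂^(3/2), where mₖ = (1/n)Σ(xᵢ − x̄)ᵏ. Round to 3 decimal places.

x̄ = (11 + 16 + 9 + 17 + 2 + 18 + 6 + 20) / 8 = 12.3750
deviations (xᵢ − x̄): -1.3750, 3.6250, -3.3750, 4.6250, -10.3750, 5.6250, -6.3750, 7.6250
Σ(xᵢ − x̄)² = 285.8750 ⇒ m₂ = 285.8750/8 = 35.73438
Σ(xᵢ − x̄)³ = -649.0313 ⇒ m₃ = -649.0313/8 = -81.12891
m₂^(3/2) = 35.73438^(1.5) = 213.61379
g_1 = m₃ / m₂^(3/2) = -81.12891 / 213.61379 ≈ -0.380

-0.380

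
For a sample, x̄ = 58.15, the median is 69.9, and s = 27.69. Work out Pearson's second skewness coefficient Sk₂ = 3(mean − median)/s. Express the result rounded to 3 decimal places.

Sk₂ = 3(58.15 − 69.9) / 27.69 = 3 × -11.7500 / 27.69
    = -35.2500 / 27.69 ≈ -1.273

-1.273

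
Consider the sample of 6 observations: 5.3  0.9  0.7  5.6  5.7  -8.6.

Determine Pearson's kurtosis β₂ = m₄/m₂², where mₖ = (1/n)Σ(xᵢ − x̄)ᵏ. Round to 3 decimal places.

x̄ = 1.6000
Σ(xᵢ − x̄)² = 151.8400 ⇒ m₂ = 25.30667
Σ(xᵢ − x̄)⁴ = 11551.2100 ⇒ m₄ = 1925.20167
m₂² = 640.42738
β₂ = m₄/m₂² = 1925.20167 / 640.42738 ≈ 3.006

3.006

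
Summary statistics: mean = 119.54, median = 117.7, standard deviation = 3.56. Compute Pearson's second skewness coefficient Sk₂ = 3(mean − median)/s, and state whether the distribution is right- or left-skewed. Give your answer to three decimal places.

Sk₂ = 3(119.54 − 117.7) / 3.56 = 3 × 1.8400 / 3.56
    = 5.5200 / 3.56 ≈ 1.551
Sk₂ > 0 ⇒ mean > median ⇒ right-skewed (positive skew).

1.551, right-skewed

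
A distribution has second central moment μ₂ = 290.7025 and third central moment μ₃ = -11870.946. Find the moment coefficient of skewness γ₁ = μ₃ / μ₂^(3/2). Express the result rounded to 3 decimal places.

σ = √μ₂ = √290.7025 = 17.05000
σ³ = μ₂^(3/2) = 4956.47762
γ₁ = μ₃/σ³ = -11870.946 / 4956.47762 ≈ -2.395

-2.395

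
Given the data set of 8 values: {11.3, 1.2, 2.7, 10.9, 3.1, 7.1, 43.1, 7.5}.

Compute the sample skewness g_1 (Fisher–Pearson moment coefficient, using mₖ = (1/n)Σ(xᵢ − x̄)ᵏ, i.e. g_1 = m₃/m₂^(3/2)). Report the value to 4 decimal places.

1.9337

x̄ = (11.3 + 1.2 + 2.7 + 10.9 + 3.1 + 7.1 + 43.1 + 7.5) / 8 = 10.8625
deviations (xᵢ − x̄): 0.4375, -9.6625, -8.1625, 0.0375, -7.7625, -3.7625, 32.2375, -3.3625
Σ(xᵢ − x̄)² = 1285.1587 ⇒ m₂ = 1285.1587/8 = 160.64484
Σ(xᵢ − x̄)³ = 31498.1238 ⇒ m₃ = 31498.1238/8 = 3937.26547
m₂^(3/2) = 160.64484^(1.5) = 2036.10507
g_1 = m₃ / m₂^(3/2) = 3937.26547 / 2036.10507 ≈ 1.9337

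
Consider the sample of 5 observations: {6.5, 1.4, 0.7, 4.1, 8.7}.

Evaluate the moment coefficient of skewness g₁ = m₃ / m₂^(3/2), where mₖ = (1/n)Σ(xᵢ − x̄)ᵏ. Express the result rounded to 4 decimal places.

0.1998

x̄ = (6.5 + 1.4 + 0.7 + 4.1 + 8.7) / 5 = 4.2800
deviations (xᵢ − x̄): 2.2200, -2.8800, -3.5800, -0.1800, 4.4200
Σ(xᵢ − x̄)² = 45.6080 ⇒ m₂ = 45.6080/5 = 9.12160
Σ(xᵢ − x̄)³ = 27.5155 ⇒ m₃ = 27.5155/5 = 5.50310
m₂^(3/2) = 9.12160^(1.5) = 27.54904
g₁ = m₃ / m₂^(3/2) = 5.50310 / 27.54904 ≈ 0.1998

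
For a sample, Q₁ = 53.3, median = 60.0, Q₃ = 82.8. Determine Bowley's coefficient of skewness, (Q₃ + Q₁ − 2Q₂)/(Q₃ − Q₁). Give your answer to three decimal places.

0.546

numerator: Q₃ + Q₁ − 2Q₂ = 82.8 + 53.3 − 2×60.0 = 16.1000
denominator: Q₃ − Q₁ = 82.8 − 53.3 = 29.5000
Bowley skewness = 16.1000 / 29.5000 ≈ 0.546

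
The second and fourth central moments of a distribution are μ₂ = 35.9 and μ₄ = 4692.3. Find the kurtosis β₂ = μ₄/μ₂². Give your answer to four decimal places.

3.6408

μ₂² = 35.9² = 1288.81000
μ₄/μ₂² = 4692.3 / 1288.81000 = 3.64080
β₂ ≈ 3.6408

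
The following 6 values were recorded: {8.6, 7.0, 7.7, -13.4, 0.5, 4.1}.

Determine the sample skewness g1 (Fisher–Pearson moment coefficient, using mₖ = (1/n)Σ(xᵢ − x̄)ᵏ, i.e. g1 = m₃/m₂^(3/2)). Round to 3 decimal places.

-1.337

x̄ = (8.6 + 7.0 + 7.7 - 13.4 + 0.5 + 4.1) / 6 = 2.4167
deviations (xᵢ − x̄): 6.1833, 4.5833, 5.2833, -15.8167, -1.9167, 1.6833
Σ(xᵢ − x̄)² = 343.8283 ⇒ m₂ = 343.8283/6 = 57.30472
Σ(xᵢ − x̄)³ = -3478.9084 ⇒ m₃ = -3478.9084/6 = -579.81807
m₂^(3/2) = 57.30472^(1.5) = 433.79607
g1 = m₃ / m₂^(3/2) = -579.81807 / 433.79607 ≈ -1.337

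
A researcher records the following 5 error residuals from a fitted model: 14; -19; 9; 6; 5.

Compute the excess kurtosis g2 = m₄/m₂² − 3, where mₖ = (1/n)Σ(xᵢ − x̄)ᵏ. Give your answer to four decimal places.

-0.0741

x̄ = 3.0000
Σ(xᵢ − x̄)² = 654.0000 ⇒ m₂ = 130.80000
Σ(xᵢ − x̄)⁴ = 250290.0000 ⇒ m₄ = 50058.00000
m₂² = 17108.64000
g2 = m₄/m₂² − 3 = 2.92589 − 3 ≈ -0.0741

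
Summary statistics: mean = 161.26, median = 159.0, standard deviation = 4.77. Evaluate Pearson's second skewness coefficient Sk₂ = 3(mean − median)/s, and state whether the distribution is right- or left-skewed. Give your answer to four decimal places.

1.4214, right-skewed

Sk₂ = 3(161.26 − 159.0) / 4.77 = 3 × 2.2600 / 4.77
    = 6.7800 / 4.77 ≈ 1.4214
Sk₂ > 0 ⇒ mean > median ⇒ right-skewed (positive skew).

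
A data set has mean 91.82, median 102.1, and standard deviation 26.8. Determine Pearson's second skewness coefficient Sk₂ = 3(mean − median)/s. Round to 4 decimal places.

-1.1507

Sk₂ = 3(91.82 − 102.1) / 26.8 = 3 × -10.2800 / 26.8
    = -30.8400 / 26.8 ≈ -1.1507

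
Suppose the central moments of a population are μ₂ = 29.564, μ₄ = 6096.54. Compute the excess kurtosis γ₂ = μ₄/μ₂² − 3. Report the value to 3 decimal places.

3.975

μ₂² = 29.564² = 874.03010
μ₄/μ₂² = 6096.54 / 874.03010 = 6.97521
γ₂ = 6.97521 − 3 ≈ 3.975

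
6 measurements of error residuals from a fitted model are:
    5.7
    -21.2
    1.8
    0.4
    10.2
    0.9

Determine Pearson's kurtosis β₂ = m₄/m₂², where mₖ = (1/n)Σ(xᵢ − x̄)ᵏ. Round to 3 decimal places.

x̄ = -0.3667
Σ(xᵢ − x̄)² = 589.3733 ⇒ m₂ = 98.22889
Σ(xᵢ − x̄)⁴ = 202226.3515 ⇒ m₄ = 33704.39192
m₂² = 9648.91461
β₂ = m₄/m₂² = 33704.39192 / 9648.91461 ≈ 3.493

3.493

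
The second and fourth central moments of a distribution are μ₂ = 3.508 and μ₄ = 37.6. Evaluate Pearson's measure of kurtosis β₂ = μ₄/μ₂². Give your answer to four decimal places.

μ₂² = 3.508² = 12.30606
μ₄/μ₂² = 37.6 / 12.30606 = 3.05540
β₂ ≈ 3.0554

3.0554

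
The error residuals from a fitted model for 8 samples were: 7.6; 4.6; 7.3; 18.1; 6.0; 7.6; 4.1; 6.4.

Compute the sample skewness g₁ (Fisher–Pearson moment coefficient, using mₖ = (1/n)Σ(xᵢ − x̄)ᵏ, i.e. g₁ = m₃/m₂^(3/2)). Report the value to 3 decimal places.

x̄ = (7.6 + 4.6 + 7.3 + 18.1 + 6.0 + 7.6 + 4.1 + 6.4) / 8 = 7.7125
deviations (xᵢ − x̄): -0.1125, -3.1125, -0.4125, 10.3875, -1.7125, -0.1125, -3.6125, -1.3125
Σ(xᵢ − x̄)² = 135.4888 ⇒ m₂ = 135.4888/8 = 16.93609
Σ(xᵢ − x̄)³ = 1036.1602 ⇒ m₃ = 1036.1602/8 = 129.52002
m₂^(3/2) = 16.93609^(1.5) = 69.69793
g₁ = m₃ / m₂^(3/2) = 129.52002 / 69.69793 ≈ 1.858

1.858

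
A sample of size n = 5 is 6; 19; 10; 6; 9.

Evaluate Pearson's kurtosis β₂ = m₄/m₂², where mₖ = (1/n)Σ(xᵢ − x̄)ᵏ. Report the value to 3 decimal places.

2.722

x̄ = 10.0000
Σ(xᵢ − x̄)² = 114.0000 ⇒ m₂ = 22.80000
Σ(xᵢ − x̄)⁴ = 7074.0000 ⇒ m₄ = 1414.80000
m₂² = 519.84000
β₂ = m₄/m₂² = 1414.80000 / 519.84000 ≈ 2.722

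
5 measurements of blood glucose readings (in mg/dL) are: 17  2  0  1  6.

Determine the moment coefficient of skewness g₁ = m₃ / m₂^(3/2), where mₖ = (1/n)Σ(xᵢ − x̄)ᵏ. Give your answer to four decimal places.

x̄ = (17 + 2 + 0 + 1 + 6) / 5 = 5.2000
deviations (xᵢ − x̄): 11.8000, -3.2000, -5.2000, -4.2000, 0.8000
Σ(xᵢ − x̄)² = 194.8000 ⇒ m₂ = 194.8000/5 = 38.96000
Σ(xᵢ − x̄)³ = 1396.0800 ⇒ m₃ = 1396.0800/5 = 279.21600
m₂^(3/2) = 38.96000^(1.5) = 243.18032
g₁ = m₃ / m₂^(3/2) = 279.21600 / 243.18032 ≈ 1.1482

1.1482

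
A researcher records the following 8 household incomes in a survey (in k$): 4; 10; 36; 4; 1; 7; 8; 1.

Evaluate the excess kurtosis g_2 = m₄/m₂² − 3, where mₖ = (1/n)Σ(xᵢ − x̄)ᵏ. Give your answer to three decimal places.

2.282

x̄ = 8.8750
Σ(xᵢ − x̄)² = 912.8750 ⇒ m₂ = 114.10938
Σ(xᵢ − x̄)⁴ = 550187.0879 ⇒ m₄ = 68773.38599
m₂² = 13020.94946
g_2 = m₄/m₂² − 3 = 5.28175 − 3 ≈ 2.282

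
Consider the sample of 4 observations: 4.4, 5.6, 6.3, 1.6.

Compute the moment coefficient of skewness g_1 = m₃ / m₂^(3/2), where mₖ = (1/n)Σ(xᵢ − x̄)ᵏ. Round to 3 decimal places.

x̄ = (4.4 + 5.6 + 6.3 + 1.6) / 4 = 4.4750
deviations (xᵢ − x̄): -0.0750, 1.1250, 1.8250, -2.8750
Σ(xᵢ − x̄)² = 12.8675 ⇒ m₂ = 12.8675/4 = 3.21688
Σ(xᵢ − x̄)³ = -16.2619 ⇒ m₃ = -16.2619/4 = -4.06547
m₂^(3/2) = 3.21688^(1.5) = 5.76967
g_1 = m₃ / m₂^(3/2) = -4.06547 / 5.76967 ≈ -0.705

-0.705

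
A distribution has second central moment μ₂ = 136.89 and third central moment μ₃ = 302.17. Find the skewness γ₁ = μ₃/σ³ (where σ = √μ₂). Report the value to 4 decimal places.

σ = √μ₂ = √136.89 = 11.70000
σ³ = μ₂^(3/2) = 1601.61300
γ₁ = μ₃/σ³ = 302.17 / 1601.61300 ≈ 0.1887

0.1887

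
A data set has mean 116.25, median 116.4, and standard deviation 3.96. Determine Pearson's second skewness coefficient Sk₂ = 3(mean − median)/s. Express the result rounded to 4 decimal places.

Sk₂ = 3(116.25 − 116.4) / 3.96 = 3 × -0.1500 / 3.96
    = -0.4500 / 3.96 ≈ -0.1136

-0.1136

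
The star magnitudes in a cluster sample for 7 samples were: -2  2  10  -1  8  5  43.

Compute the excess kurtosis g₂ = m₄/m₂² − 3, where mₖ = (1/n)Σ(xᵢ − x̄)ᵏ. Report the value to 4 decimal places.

x̄ = 9.2857
Σ(xᵢ − x̄)² = 1443.4286 ⇒ m₂ = 206.20408
Σ(xᵢ − x̄)⁴ = 1322553.4111 ⇒ m₄ = 188936.20158
m₂² = 42520.12328
g₂ = m₄/m₂² − 3 = 4.44345 − 3 ≈ 1.4435

1.4435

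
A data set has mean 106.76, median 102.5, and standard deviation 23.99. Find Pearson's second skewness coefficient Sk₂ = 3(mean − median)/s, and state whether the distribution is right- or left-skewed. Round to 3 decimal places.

Sk₂ = 3(106.76 − 102.5) / 23.99 = 3 × 4.2600 / 23.99
    = 12.7800 / 23.99 ≈ 0.533
Sk₂ > 0 ⇒ mean > median ⇒ right-skewed (positive skew).

0.533, right-skewed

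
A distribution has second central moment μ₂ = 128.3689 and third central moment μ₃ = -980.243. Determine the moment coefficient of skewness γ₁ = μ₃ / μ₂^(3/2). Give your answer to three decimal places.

-0.674

σ = √μ₂ = √128.3689 = 11.33000
σ³ = μ₂^(3/2) = 1454.41964
γ₁ = μ₃/σ³ = -980.243 / 1454.41964 ≈ -0.674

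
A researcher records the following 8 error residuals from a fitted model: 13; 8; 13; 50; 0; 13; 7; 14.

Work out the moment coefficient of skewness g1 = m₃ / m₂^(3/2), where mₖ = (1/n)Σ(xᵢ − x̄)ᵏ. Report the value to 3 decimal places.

1.800

x̄ = (13 + 8 + 13 + 50 + 0 + 13 + 7 + 14) / 8 = 14.7500
deviations (xᵢ − x̄): -1.7500, -6.7500, -1.7500, 35.2500, -14.7500, -1.7500, -7.7500, -0.7500
Σ(xᵢ − x̄)² = 1575.5000 ⇒ m₂ = 1575.5000/8 = 196.93750
Σ(xᵢ − x̄)³ = 39801.7500 ⇒ m₃ = 39801.7500/8 = 4975.21875
m₂^(3/2) = 196.93750^(1.5) = 2763.71102
g1 = m₃ / m₂^(3/2) = 4975.21875 / 2763.71102 ≈ 1.800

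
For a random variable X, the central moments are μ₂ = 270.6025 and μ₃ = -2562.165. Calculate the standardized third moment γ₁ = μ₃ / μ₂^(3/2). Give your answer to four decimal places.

-0.5756

σ = √μ₂ = √270.6025 = 16.45000
σ³ = μ₂^(3/2) = 4451.41113
γ₁ = μ₃/σ³ = -2562.165 / 4451.41113 ≈ -0.5756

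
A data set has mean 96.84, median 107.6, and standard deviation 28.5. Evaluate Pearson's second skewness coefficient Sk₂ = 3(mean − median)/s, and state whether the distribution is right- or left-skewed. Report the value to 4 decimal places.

-1.1326, left-skewed

Sk₂ = 3(96.84 − 107.6) / 28.5 = 3 × -10.7600 / 28.5
    = -32.2800 / 28.5 ≈ -1.1326
Sk₂ < 0 ⇒ mean < median ⇒ left-skewed (negative skew).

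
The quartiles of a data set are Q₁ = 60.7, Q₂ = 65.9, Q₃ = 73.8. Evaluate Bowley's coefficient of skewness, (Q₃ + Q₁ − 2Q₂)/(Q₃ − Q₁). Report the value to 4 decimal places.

numerator: Q₃ + Q₁ − 2Q₂ = 73.8 + 60.7 − 2×65.9 = 2.7000
denominator: Q₃ − Q₁ = 73.8 − 60.7 = 13.1000
Bowley skewness = 2.7000 / 13.1000 ≈ 0.2061

0.2061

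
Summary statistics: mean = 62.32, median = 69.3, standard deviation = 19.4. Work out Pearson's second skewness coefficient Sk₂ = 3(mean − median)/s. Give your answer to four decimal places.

Sk₂ = 3(62.32 − 69.3) / 19.4 = 3 × -6.9800 / 19.4
    = -20.9400 / 19.4 ≈ -1.0794

-1.0794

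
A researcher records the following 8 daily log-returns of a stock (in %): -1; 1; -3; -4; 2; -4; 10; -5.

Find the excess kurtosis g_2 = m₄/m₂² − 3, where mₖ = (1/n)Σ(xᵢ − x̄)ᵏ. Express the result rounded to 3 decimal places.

x̄ = -0.5000
Σ(xᵢ − x̄)² = 170.0000 ⇒ m₂ = 21.25000
Σ(xᵢ − x̄)⁴ = 12948.5000 ⇒ m₄ = 1618.56250
m₂² = 451.56250
g_2 = m₄/m₂² − 3 = 3.58436 − 3 ≈ 0.584

0.584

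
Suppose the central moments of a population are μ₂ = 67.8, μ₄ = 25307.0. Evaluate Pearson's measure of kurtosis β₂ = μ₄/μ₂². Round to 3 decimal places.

μ₂² = 67.8² = 4596.84000
μ₄/μ₂² = 25307.0 / 4596.84000 = 5.50530
β₂ ≈ 5.505

5.505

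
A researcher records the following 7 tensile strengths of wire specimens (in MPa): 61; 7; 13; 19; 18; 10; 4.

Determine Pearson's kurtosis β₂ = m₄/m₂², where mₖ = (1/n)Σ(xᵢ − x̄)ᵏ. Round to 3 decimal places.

4.463

x̄ = 18.8571
Σ(xᵢ − x̄)² = 2250.8571 ⇒ m₂ = 321.55102
Σ(xᵢ − x̄)⁴ = 3230070.0525 ⇒ m₄ = 461438.57893
m₂² = 103395.05873
β₂ = m₄/m₂² = 461438.57893 / 103395.05873 ≈ 4.463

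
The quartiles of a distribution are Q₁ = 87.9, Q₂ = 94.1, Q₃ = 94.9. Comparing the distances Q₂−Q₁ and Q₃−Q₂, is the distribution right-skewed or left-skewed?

Q₂ − Q₁ = 6.2;  Q₃ − Q₂ = 0.8
Q₂ − Q₁ > Q₃ − Q₂ ⇒ the lower half is more spread out ⇒ left-skewed.

left-skewed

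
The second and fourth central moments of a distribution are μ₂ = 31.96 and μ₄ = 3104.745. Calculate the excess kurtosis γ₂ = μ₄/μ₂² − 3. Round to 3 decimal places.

0.040

μ₂² = 31.96² = 1021.44160
μ₄/μ₂² = 3104.745 / 1021.44160 = 3.03957
γ₂ = 3.03957 − 3 ≈ 0.040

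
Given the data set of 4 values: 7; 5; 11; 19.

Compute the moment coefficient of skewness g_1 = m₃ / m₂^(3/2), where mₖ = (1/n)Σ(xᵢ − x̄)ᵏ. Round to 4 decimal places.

0.6568

x̄ = (7 + 5 + 11 + 19) / 4 = 10.5000
deviations (xᵢ − x̄): -3.5000, -5.5000, 0.5000, 8.5000
Σ(xᵢ − x̄)² = 115.0000 ⇒ m₂ = 115.0000/4 = 28.75000
Σ(xᵢ − x̄)³ = 405.0000 ⇒ m₃ = 405.0000/4 = 101.25000
m₂^(3/2) = 28.75000^(1.5) = 154.15470
g_1 = m₃ / m₂^(3/2) = 101.25000 / 154.15470 ≈ 0.6568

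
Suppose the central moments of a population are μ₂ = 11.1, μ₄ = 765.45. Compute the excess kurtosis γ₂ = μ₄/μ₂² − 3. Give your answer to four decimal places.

3.2126

μ₂² = 11.1² = 123.21000
μ₄/μ₂² = 765.45 / 123.21000 = 6.21256
γ₂ = 6.21256 − 3 ≈ 3.2126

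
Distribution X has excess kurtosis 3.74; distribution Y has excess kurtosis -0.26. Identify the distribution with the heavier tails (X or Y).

Higher excess kurtosis ⇒ heavier tails relative to the normal distribution.
3.74 vs -0.26: the larger is 3.74, so X has heavier tails. (X is leptokurtic — heavier-than-normal tails; the other is platykurtic.)

X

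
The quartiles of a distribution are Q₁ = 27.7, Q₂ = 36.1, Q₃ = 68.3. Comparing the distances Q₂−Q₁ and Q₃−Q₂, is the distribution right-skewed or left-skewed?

Q₂ − Q₁ = 8.4;  Q₃ − Q₂ = 32.2
Q₃ − Q₂ > Q₂ − Q₁ ⇒ the upper half is more spread out ⇒ right-skewed.

right-skewed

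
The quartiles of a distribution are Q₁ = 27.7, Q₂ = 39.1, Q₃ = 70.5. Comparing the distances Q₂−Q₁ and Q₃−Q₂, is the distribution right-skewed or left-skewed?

Q₂ − Q₁ = 11.4;  Q₃ − Q₂ = 31.4
Q₃ − Q₂ > Q₂ − Q₁ ⇒ the upper half is more spread out ⇒ right-skewed.

right-skewed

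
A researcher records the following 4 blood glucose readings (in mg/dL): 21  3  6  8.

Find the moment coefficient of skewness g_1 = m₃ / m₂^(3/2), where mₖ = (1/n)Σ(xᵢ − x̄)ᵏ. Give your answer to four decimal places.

x̄ = (21 + 3 + 6 + 8) / 4 = 9.5000
deviations (xᵢ − x̄): 11.5000, -6.5000, -3.5000, -1.5000
Σ(xᵢ − x̄)² = 189.0000 ⇒ m₂ = 189.0000/4 = 47.25000
Σ(xᵢ − x̄)³ = 1200.0000 ⇒ m₃ = 1200.0000/4 = 300.00000
m₂^(3/2) = 47.25000^(1.5) = 324.79005
g_1 = m₃ / m₂^(3/2) = 300.00000 / 324.79005 ≈ 0.9237

0.9237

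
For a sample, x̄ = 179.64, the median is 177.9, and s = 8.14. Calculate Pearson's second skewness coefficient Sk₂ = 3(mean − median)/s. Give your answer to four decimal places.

0.6413

Sk₂ = 3(179.64 − 177.9) / 8.14 = 3 × 1.7400 / 8.14
    = 5.2200 / 8.14 ≈ 0.6413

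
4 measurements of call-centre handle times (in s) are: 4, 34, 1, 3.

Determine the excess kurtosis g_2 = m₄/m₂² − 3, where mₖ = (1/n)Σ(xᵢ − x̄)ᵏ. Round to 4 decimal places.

x̄ = 10.5000
Σ(xᵢ − x̄)² = 741.0000 ⇒ m₂ = 185.25000
Σ(xᵢ − x̄)⁴ = 318074.2500 ⇒ m₄ = 79518.56250
m₂² = 34317.56250
g_2 = m₄/m₂² − 3 = 2.31714 − 3 ≈ -0.6829

-0.6829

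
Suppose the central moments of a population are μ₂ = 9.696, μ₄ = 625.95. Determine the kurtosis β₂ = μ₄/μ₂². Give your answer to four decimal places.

6.6582

μ₂² = 9.696² = 94.01242
μ₄/μ₂² = 625.95 / 94.01242 = 6.65816
β₂ ≈ 6.6582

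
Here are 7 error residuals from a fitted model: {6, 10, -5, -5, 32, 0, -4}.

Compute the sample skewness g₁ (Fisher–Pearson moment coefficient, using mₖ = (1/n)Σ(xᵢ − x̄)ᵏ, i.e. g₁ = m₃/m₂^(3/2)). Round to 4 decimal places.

x̄ = (6 + 10 - 5 - 5 + 32 + 0 - 4) / 7 = 4.8571
deviations (xᵢ − x̄): 1.1429, 5.1429, -9.8571, -9.8571, 27.1429, -4.8571, -8.8571
Σ(xᵢ − x̄)² = 1060.8571 ⇒ m₂ = 1060.8571/7 = 151.55102
Σ(xᵢ − x̄)³ = 17409.6735 ⇒ m₃ = 17409.6735/7 = 2487.09621
m₂^(3/2) = 151.55102^(1.5) = 1865.68490
g₁ = m₃ / m₂^(3/2) = 2487.09621 / 1865.68490 ≈ 1.3331

1.3331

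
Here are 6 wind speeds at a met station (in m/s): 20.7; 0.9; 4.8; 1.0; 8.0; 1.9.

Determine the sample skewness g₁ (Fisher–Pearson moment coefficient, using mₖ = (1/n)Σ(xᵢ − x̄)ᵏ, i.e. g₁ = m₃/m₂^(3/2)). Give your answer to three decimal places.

1.330

x̄ = (20.7 + 0.9 + 4.8 + 1.0 + 8.0 + 1.9) / 6 = 6.2167
deviations (xᵢ − x̄): 14.4833, -5.3167, -1.4167, -5.2167, 1.7833, -4.3167
Σ(xᵢ − x̄)² = 289.0683 ⇒ m₂ = 289.0683/6 = 48.17806
Σ(xᵢ − x̄)³ = 2668.2676 ⇒ m₃ = 2668.2676/6 = 444.71126
m₂^(3/2) = 48.17806^(1.5) = 334.40588
g₁ = m₃ / m₂^(3/2) = 444.71126 / 334.40588 ≈ 1.330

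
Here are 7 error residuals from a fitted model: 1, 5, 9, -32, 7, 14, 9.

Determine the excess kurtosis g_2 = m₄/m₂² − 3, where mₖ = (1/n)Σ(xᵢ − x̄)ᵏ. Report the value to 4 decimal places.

x̄ = 1.8571
Σ(xᵢ − x̄)² = 1432.8571 ⇒ m₂ = 204.69388
Σ(xᵢ − x̄)⁴ = 1341762.7464 ⇒ m₄ = 191680.39234
m₂² = 41899.58351
g_2 = m₄/m₂² − 3 = 4.57476 − 3 ≈ 1.5748

1.5748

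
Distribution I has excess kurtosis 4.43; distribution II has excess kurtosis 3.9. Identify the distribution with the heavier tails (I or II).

I

Higher excess kurtosis ⇒ heavier tails relative to the normal distribution.
4.43 vs 3.9: the larger is 4.43, so I has heavier tails.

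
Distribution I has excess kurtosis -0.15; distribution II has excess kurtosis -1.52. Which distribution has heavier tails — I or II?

Higher excess kurtosis ⇒ heavier tails relative to the normal distribution.
-0.15 vs -1.52: the larger is -0.15, so I has heavier tails.

I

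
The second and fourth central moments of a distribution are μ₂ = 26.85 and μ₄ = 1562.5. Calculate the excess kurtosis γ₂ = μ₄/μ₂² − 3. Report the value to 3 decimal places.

μ₂² = 26.85² = 720.92250
μ₄/μ₂² = 1562.5 / 720.92250 = 2.16736
γ₂ = 2.16736 − 3 ≈ -0.833

-0.833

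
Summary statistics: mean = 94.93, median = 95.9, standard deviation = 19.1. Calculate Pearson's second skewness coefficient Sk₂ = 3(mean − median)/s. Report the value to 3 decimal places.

-0.152

Sk₂ = 3(94.93 − 95.9) / 19.1 = 3 × -0.9700 / 19.1
    = -2.9100 / 19.1 ≈ -0.152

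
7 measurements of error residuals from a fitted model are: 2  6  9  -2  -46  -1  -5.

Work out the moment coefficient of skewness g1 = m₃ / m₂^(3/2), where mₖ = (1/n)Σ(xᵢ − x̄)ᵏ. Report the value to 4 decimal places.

x̄ = (2 + 6 + 9 - 2 - 46 - 1 - 5) / 7 = -5.2857
deviations (xᵢ − x̄): 7.2857, 11.2857, 14.2857, 3.2857, -40.7143, 4.2857, 0.2857
Σ(xᵢ − x̄)² = 2071.4286 ⇒ m₂ = 2071.4286/7 = 295.91837
Σ(xᵢ − x̄)³ = -62636.3265 ⇒ m₃ = -62636.3265/7 = -8948.04665
m₂^(3/2) = 295.91837^(1.5) = 5090.47001
g1 = m₃ / m₂^(3/2) = -8948.04665 / 5090.47001 ≈ -1.7578

-1.7578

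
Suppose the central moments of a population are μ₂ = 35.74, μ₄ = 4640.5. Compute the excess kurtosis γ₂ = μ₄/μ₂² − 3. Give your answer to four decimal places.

μ₂² = 35.74² = 1277.34760
μ₄/μ₂² = 4640.5 / 1277.34760 = 3.63292
γ₂ = 3.63292 − 3 ≈ 0.6329

0.6329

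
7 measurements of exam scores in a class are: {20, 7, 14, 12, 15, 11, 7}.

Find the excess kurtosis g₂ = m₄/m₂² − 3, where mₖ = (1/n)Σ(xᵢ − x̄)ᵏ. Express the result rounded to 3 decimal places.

x̄ = 12.2857
Σ(xᵢ − x̄)² = 127.4286 ⇒ m₂ = 18.20408
Σ(xᵢ − x̄)⁴ = 5168.2682 ⇒ m₄ = 738.32403
m₂² = 331.38859
g₂ = m₄/m₂² − 3 = 2.22797 − 3 ≈ -0.772

-0.772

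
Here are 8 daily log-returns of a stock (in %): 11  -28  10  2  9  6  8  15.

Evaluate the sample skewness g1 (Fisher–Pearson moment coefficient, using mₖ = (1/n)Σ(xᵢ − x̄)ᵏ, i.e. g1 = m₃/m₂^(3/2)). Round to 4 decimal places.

-1.9276

x̄ = (11 - 28 + 10 + 2 + 9 + 6 + 8 + 15) / 8 = 4.1250
deviations (xᵢ − x̄): 6.8750, -32.1250, 5.8750, -2.1250, 4.8750, 1.8750, 3.8750, 10.8750
Σ(xᵢ − x̄)² = 1278.8750 ⇒ m₂ = 1278.8750/8 = 159.85938
Σ(xᵢ − x̄)³ = -31168.5938 ⇒ m₃ = -31168.5938/8 = -3896.07422
m₂^(3/2) = 159.85938^(1.5) = 2021.19012
g1 = m₃ / m₂^(3/2) = -3896.07422 / 2021.19012 ≈ -1.9276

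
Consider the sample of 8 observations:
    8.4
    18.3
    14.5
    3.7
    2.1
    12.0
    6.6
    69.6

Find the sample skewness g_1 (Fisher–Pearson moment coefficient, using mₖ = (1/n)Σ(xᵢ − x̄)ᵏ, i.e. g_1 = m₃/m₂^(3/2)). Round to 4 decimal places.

x̄ = (8.4 + 18.3 + 14.5 + 3.7 + 2.1 + 12.0 + 6.6 + 69.6) / 8 = 16.9000
deviations (xᵢ − x̄): -8.5000, 1.4000, -2.4000, -13.2000, -14.8000, -4.9000, -10.3000, 52.7000
Σ(xᵢ − x̄)² = 3380.6400 ⇒ m₂ = 3380.6400/8 = 422.58000
Σ(xᵢ − x̄)³ = 138985.8420 ⇒ m₃ = 138985.8420/8 = 17373.23025
m₂^(3/2) = 422.58000^(1.5) = 8686.87172
g_1 = m₃ / m₂^(3/2) = 17373.23025 / 8686.87172 ≈ 1.9999

1.9999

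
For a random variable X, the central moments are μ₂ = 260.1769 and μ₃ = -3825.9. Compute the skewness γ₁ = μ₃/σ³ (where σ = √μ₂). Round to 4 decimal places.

-0.9117

σ = √μ₂ = √260.1769 = 16.13000
σ³ = μ₂^(3/2) = 4196.65340
γ₁ = μ₃/σ³ = -3825.9 / 4196.65340 ≈ -0.9117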